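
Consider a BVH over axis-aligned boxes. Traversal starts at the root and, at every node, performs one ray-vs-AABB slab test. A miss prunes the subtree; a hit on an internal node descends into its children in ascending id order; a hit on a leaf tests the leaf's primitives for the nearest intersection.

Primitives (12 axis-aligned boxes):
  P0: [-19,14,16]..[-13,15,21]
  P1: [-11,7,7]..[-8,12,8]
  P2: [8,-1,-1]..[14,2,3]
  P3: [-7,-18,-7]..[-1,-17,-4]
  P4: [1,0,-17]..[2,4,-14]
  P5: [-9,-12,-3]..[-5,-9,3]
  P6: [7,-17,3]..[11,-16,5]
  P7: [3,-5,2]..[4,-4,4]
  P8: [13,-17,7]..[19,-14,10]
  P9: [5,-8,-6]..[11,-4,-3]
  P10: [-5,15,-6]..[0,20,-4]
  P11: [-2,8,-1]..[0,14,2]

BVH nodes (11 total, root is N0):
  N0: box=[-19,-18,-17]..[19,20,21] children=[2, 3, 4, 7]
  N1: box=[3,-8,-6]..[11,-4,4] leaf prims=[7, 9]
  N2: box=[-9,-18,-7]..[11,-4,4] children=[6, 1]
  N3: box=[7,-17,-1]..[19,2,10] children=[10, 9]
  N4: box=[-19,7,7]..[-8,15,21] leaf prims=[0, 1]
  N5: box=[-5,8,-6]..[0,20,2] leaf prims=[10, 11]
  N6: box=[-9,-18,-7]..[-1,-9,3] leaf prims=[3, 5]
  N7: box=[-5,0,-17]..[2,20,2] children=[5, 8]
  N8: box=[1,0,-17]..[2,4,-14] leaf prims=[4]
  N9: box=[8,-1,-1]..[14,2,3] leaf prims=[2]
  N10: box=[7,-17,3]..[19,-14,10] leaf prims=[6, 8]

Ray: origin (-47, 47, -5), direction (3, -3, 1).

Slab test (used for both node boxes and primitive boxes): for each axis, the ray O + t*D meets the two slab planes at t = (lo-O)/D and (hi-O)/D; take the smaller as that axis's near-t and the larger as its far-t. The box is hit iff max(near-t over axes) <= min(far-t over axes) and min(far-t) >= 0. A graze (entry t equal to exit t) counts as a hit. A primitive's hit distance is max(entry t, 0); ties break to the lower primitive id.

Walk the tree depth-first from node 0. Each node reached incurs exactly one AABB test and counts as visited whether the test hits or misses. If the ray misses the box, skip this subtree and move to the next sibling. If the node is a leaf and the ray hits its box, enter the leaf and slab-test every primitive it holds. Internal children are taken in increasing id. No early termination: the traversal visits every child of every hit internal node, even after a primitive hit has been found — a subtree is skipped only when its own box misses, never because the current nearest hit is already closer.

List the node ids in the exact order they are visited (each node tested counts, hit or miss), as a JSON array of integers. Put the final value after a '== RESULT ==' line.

Traverse from the root:
N0 x:[28/3,22] y:[9,65/3] z:[-12,26] -> hit [28/3,65/3], descend [2, 3, 4, 7]
  N2 x:[38/3,58/3] y:[17,65/3] z:[-2,9] -> miss, prune
  N3 x:[18,22] y:[15,64/3] z:[4,15] -> miss, prune
  N4 x:[28/3,13] y:[32/3,40/3] z:[12,26] -> hit [12,13] leaf, test {P0(miss), P1@t=12}
  N7 x:[14,49/3] y:[9,47/3] z:[-12,7] -> miss, prune

5 AABB tests over nodes [0, 2, 3, 4, 7]; 1 leaf entered; closest P1.

== RESULT ==
[0, 2, 3, 4, 7]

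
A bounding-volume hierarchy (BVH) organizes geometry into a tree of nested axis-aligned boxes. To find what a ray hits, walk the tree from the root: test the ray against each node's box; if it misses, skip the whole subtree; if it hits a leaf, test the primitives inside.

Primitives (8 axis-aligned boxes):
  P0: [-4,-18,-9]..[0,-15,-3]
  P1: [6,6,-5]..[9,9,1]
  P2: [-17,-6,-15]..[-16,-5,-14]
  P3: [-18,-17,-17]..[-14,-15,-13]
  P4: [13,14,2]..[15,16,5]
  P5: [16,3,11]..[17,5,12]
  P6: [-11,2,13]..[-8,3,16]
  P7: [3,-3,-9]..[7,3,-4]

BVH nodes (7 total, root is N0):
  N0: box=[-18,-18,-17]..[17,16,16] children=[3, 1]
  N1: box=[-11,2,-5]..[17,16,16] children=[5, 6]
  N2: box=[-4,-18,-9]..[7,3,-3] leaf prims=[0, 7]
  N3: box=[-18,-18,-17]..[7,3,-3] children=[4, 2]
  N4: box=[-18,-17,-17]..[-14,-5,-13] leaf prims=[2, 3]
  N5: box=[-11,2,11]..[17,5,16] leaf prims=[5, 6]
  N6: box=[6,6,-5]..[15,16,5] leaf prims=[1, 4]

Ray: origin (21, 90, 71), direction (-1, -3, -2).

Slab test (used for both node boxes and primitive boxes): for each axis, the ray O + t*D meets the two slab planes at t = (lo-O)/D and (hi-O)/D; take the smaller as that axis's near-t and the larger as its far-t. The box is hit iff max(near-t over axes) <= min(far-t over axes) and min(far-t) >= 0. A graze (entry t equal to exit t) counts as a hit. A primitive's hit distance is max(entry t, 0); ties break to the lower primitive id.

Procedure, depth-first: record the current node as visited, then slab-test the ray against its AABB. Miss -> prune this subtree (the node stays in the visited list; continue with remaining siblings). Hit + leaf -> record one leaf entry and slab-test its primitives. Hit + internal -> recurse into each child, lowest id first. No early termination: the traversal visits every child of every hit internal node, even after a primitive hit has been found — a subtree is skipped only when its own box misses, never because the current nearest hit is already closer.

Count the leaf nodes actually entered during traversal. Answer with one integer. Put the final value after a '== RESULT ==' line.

Walk:
N0 x:[4,39] y:[74/3,36] z:[55/2,44] -> hit [55/2,36], descend [1, 3]
  N1 x:[4,32] y:[74/3,88/3] z:[55/2,38] -> hit [55/2,88/3], descend [5, 6]
    N5 x:[4,32] y:[85/3,88/3] z:[55/2,30] -> hit [85/3,88/3] leaf, test {P5(miss), P6@t=29}
    N6 x:[6,15] y:[74/3,28] z:[33,38] -> miss, prune
  N3 x:[14,39] y:[29,36] z:[37,44] -> miss, prune

Visited [0, 1, 5, 6, 3]. Tests: 5 box, 1 leaf. Nearest: P6.

== RESULT ==
1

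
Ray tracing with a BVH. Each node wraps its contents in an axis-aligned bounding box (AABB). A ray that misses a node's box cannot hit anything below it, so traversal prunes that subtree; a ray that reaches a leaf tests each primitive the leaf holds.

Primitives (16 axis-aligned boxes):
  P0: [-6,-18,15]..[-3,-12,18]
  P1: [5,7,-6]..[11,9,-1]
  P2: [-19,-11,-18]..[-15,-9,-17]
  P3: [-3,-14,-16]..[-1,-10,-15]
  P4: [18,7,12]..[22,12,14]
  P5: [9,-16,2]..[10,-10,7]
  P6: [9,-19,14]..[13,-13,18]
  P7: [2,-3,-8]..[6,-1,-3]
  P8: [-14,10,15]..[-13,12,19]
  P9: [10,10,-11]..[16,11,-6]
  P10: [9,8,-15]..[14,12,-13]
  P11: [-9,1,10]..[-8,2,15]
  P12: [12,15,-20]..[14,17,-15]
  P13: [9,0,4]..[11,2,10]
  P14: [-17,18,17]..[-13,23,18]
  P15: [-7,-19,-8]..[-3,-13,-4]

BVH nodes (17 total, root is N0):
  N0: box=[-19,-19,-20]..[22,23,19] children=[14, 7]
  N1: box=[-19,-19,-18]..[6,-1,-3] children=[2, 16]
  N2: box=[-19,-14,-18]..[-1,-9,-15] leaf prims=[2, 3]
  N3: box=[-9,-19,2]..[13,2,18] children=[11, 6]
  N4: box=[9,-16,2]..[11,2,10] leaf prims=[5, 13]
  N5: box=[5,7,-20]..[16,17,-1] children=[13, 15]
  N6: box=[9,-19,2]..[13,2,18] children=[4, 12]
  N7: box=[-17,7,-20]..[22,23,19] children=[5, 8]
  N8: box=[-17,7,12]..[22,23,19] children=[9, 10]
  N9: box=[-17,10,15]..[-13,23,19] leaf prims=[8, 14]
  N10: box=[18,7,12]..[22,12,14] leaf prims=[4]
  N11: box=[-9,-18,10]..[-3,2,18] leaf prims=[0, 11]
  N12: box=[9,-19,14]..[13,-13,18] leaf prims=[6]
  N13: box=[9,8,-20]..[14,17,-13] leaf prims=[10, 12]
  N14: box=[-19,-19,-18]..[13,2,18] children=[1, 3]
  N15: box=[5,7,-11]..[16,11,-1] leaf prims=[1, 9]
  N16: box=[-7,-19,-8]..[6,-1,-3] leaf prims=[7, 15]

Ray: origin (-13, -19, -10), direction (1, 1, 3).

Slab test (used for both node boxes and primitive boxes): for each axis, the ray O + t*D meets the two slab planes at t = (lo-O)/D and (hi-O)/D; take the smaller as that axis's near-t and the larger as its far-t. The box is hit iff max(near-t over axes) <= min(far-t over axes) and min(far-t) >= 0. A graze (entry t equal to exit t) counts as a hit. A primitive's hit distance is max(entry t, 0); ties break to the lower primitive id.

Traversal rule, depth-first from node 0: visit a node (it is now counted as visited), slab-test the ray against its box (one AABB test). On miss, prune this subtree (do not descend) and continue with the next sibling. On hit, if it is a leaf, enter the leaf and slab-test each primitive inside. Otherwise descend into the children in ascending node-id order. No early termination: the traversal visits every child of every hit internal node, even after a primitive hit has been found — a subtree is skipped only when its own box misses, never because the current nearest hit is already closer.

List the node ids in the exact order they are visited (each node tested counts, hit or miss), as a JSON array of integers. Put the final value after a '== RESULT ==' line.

Traverse from the root:
N0 x:[-6,35] y:[0,42] z:[-10/3,29/3] -> hit [0,29/3], descend [7, 14]
  N7 x:[-4,35] y:[26,42] z:[-10/3,29/3] -> miss, prune
  N14 x:[-6,26] y:[0,21] z:[-8/3,28/3] -> hit [0,28/3], descend [1, 3]
    N1 x:[-6,19] y:[0,18] z:[-8/3,7/3] -> hit [0,7/3], descend [2, 16]
      N2 x:[-6,12] y:[5,10] z:[-8/3,-5/3] -> miss, prune
      N16 x:[6,19] y:[0,18] z:[2/3,7/3] -> miss, prune
    N3 x:[4,26] y:[0,21] z:[4,28/3] -> hit [4,28/3], descend [6, 11]
      N6 x:[22,26] y:[0,21] z:[4,28/3] -> miss, prune
      N11 x:[4,10] y:[1,21] z:[20/3,28/3] -> hit [20/3,28/3] leaf, test {P0(miss), P11(miss)}

Visited [0, 7, 14, 1, 2, 16, 3, 6, 11]. Tests: 9 box, 1 leaf. Nearest: miss.

== RESULT ==
[0, 7, 14, 1, 2, 16, 3, 6, 11]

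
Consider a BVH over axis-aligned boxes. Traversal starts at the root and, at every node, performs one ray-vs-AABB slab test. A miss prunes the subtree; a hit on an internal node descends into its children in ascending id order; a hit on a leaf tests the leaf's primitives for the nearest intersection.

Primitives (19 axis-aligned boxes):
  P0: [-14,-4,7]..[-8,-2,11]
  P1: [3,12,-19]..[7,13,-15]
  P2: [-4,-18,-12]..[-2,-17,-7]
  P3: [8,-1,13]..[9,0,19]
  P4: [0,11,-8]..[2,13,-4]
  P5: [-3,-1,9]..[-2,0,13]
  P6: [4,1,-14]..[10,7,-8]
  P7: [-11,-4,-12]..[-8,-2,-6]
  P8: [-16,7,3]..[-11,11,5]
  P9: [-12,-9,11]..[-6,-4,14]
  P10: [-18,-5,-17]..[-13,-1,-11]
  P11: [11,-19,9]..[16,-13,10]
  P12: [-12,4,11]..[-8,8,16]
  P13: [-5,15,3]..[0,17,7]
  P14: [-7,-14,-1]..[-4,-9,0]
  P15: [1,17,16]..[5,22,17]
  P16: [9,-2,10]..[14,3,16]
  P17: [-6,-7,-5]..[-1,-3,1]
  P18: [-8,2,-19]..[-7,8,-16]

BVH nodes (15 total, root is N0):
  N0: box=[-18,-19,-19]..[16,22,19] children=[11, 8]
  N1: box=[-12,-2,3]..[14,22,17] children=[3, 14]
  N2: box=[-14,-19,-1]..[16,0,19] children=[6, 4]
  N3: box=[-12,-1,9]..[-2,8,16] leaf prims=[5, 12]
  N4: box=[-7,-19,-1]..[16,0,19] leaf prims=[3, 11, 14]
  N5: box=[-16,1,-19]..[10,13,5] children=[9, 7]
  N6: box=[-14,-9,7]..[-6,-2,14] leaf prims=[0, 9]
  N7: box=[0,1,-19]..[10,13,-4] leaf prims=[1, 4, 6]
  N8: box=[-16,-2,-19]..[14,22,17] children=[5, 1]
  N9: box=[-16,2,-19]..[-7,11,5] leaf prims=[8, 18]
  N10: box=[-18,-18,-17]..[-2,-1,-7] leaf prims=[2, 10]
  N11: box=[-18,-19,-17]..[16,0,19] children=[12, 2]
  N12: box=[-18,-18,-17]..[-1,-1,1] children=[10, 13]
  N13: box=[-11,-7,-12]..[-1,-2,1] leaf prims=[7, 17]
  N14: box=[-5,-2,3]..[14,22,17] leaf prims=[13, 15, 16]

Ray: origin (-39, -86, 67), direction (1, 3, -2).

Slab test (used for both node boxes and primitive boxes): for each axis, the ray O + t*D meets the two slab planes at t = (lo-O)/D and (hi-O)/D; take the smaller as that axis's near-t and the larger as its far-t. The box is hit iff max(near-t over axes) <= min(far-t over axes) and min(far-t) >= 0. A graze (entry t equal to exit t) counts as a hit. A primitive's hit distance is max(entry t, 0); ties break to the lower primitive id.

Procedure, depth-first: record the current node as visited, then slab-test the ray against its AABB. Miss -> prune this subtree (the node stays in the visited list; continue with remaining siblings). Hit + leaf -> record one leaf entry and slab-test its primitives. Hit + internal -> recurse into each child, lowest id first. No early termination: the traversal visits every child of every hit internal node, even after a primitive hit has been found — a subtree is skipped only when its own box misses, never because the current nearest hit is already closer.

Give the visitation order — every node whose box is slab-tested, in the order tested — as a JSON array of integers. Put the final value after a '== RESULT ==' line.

Trace the traversal:
N0 x:[21,55] y:[67/3,36] z:[24,43] -> hit [24,36], descend [8, 11]
  N8 x:[23,53] y:[28,36] z:[25,43] -> hit [28,36], descend [1, 5]
    N1 x:[27,53] y:[28,36] z:[25,32] -> hit [28,32], descend [3, 14]
      N3 x:[27,37] y:[85/3,94/3] z:[51/2,29] -> hit [85/3,29] leaf, test {P5(miss), P12(miss)}
      N14 x:[34,53] y:[28,36] z:[25,32] -> miss, prune
    N5 x:[23,49] y:[29,33] z:[31,43] -> hit [31,33], descend [7, 9]
      N7 x:[39,49] y:[29,33] z:[71/2,43] -> miss, prune
      N9 x:[23,32] y:[88/3,97/3] z:[31,43] -> hit [31,32] leaf, test {P8(miss), P18(miss)}
  N11 x:[21,55] y:[67/3,86/3] z:[24,42] -> hit [24,86/3], descend [2, 12]
    N2 x:[25,55] y:[67/3,86/3] z:[24,34] -> hit [25,86/3], descend [4, 6]
      N4 x:[32,55] y:[67/3,86/3] z:[24,34] -> miss, prune
      N6 x:[25,33] y:[77/3,28] z:[53/2,30] -> hit [53/2,28] leaf, test {P0@t=28, P9@t=27}
    N12 x:[21,38] y:[68/3,85/3] z:[33,42] -> miss, prune

Summary -> nodes [0, 8, 1, 3, 14, 5, 7, 9, 11, 2, 4, 6, 12]; box-tests=13; leaf-entries=3; first=P9

== RESULT ==
[0, 8, 1, 3, 14, 5, 7, 9, 11, 2, 4, 6, 12]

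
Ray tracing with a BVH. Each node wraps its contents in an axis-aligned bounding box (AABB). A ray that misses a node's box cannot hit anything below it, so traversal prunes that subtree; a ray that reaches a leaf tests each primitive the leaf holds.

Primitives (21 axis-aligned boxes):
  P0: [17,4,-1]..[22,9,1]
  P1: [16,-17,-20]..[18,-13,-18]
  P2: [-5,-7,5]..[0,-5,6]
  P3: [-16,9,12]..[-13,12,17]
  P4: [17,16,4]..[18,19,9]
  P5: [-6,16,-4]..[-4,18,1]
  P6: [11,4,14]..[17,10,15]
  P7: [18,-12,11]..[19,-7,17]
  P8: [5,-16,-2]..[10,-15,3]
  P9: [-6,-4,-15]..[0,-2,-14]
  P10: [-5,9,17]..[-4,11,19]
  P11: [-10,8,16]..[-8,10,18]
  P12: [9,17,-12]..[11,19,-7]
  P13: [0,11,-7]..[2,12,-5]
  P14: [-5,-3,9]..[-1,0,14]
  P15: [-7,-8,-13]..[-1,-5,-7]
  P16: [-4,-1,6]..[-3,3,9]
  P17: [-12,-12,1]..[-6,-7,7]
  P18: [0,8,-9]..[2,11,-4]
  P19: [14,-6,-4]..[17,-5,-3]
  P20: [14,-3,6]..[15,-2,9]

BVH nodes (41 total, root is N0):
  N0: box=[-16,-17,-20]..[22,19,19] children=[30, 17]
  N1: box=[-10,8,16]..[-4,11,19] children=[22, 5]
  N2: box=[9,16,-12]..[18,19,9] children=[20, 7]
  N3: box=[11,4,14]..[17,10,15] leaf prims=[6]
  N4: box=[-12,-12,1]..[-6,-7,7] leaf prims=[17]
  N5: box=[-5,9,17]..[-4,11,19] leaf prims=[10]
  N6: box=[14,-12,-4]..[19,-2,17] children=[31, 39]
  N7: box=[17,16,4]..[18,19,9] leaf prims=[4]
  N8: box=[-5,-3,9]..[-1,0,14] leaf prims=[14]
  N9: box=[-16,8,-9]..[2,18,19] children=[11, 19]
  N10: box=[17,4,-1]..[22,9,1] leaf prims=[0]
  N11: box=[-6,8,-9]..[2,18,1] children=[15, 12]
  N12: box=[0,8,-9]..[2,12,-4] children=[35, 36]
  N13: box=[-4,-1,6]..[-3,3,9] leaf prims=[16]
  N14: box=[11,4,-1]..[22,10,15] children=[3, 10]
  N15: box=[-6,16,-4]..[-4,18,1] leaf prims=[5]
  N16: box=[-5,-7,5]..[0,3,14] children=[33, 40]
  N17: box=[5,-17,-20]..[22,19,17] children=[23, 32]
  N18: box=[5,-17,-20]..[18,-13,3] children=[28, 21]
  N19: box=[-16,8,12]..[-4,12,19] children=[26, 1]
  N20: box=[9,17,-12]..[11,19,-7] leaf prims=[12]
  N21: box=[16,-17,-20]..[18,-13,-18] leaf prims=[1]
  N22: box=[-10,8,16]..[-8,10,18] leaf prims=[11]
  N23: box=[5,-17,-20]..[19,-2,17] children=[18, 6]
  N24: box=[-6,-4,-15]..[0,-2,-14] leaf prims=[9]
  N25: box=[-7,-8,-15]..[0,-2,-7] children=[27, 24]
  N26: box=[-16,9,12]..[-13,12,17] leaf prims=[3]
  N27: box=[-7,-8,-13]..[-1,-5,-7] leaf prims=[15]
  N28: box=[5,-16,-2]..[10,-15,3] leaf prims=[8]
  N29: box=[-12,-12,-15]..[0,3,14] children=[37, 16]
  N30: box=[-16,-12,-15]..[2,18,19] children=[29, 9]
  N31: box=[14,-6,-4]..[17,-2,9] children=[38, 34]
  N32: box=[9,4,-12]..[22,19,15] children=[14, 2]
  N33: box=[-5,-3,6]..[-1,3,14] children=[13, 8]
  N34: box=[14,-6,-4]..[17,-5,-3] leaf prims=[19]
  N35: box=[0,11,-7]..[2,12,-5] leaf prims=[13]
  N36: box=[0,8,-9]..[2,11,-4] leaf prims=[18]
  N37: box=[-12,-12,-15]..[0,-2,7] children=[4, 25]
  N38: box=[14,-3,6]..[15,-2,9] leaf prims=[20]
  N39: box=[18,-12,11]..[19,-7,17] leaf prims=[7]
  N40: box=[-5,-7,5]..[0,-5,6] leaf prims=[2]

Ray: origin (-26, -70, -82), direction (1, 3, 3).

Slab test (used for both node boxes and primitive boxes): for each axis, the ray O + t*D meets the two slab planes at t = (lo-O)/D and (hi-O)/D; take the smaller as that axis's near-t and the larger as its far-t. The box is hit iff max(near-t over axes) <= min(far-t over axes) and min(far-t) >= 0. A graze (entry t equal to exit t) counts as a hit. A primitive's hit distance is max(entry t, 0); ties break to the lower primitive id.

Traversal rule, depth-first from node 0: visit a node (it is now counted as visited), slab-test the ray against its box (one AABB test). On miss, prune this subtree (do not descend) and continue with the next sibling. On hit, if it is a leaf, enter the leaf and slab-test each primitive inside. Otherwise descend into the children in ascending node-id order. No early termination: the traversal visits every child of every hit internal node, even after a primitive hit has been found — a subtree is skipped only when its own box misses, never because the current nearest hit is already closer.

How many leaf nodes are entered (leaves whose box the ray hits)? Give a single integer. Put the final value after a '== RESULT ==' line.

Trace the traversal:
N0 x:[10,48] y:[53/3,89/3] z:[62/3,101/3] -> hit [62/3,89/3], descend [17, 30]
  N17 x:[31,48] y:[53/3,89/3] z:[62/3,33] -> miss, prune
  N30 x:[10,28] y:[58/3,88/3] z:[67/3,101/3] -> hit [67/3,28], descend [9, 29]
    N9 x:[10,28] y:[26,88/3] z:[73/3,101/3] -> hit [26,28], descend [11, 19]
      N11 x:[20,28] y:[26,88/3] z:[73/3,83/3] -> hit [26,83/3], descend [12, 15]
        N12 x:[26,28] y:[26,82/3] z:[73/3,26] -> hit [26,26], descend [35, 36]
          N35 x:[26,28] y:[27,82/3] z:[25,77/3] -> miss, prune
          N36 x:[26,28] y:[26,27] z:[73/3,26] -> hit [26,26] leaf, test {P18@t=26}
        N15 x:[20,22] y:[86/3,88/3] z:[26,83/3] -> miss, prune
      N19 x:[10,22] y:[26,82/3] z:[94/3,101/3] -> miss, prune
    N29 x:[14,26] y:[58/3,73/3] z:[67/3,32] -> hit [67/3,73/3], descend [16, 37]
      N16 x:[21,26] y:[21,73/3] z:[29,32] -> miss, prune
      N37 x:[14,26] y:[58/3,68/3] z:[67/3,89/3] -> hit [67/3,68/3], descend [4, 25]
        N4 x:[14,20] y:[58/3,21] z:[83/3,89/3] -> miss, prune
        N25 x:[19,26] y:[62/3,68/3] z:[67/3,25] -> hit [67/3,68/3], descend [24, 27]
          N24 x:[20,26] y:[22,68/3] z:[67/3,68/3] -> hit [67/3,68/3] leaf, test {P9@t=67/3}
          N27 x:[19,25] y:[62/3,65/3] z:[23,25] -> miss, prune

order=[0, 17, 30, 9, 11, 12, 35, 36, 15, 19, 29, 16, 37, 4, 25, 24, 27]  |boxes|=17  |leaves|=2  hit=P9

== RESULT ==
2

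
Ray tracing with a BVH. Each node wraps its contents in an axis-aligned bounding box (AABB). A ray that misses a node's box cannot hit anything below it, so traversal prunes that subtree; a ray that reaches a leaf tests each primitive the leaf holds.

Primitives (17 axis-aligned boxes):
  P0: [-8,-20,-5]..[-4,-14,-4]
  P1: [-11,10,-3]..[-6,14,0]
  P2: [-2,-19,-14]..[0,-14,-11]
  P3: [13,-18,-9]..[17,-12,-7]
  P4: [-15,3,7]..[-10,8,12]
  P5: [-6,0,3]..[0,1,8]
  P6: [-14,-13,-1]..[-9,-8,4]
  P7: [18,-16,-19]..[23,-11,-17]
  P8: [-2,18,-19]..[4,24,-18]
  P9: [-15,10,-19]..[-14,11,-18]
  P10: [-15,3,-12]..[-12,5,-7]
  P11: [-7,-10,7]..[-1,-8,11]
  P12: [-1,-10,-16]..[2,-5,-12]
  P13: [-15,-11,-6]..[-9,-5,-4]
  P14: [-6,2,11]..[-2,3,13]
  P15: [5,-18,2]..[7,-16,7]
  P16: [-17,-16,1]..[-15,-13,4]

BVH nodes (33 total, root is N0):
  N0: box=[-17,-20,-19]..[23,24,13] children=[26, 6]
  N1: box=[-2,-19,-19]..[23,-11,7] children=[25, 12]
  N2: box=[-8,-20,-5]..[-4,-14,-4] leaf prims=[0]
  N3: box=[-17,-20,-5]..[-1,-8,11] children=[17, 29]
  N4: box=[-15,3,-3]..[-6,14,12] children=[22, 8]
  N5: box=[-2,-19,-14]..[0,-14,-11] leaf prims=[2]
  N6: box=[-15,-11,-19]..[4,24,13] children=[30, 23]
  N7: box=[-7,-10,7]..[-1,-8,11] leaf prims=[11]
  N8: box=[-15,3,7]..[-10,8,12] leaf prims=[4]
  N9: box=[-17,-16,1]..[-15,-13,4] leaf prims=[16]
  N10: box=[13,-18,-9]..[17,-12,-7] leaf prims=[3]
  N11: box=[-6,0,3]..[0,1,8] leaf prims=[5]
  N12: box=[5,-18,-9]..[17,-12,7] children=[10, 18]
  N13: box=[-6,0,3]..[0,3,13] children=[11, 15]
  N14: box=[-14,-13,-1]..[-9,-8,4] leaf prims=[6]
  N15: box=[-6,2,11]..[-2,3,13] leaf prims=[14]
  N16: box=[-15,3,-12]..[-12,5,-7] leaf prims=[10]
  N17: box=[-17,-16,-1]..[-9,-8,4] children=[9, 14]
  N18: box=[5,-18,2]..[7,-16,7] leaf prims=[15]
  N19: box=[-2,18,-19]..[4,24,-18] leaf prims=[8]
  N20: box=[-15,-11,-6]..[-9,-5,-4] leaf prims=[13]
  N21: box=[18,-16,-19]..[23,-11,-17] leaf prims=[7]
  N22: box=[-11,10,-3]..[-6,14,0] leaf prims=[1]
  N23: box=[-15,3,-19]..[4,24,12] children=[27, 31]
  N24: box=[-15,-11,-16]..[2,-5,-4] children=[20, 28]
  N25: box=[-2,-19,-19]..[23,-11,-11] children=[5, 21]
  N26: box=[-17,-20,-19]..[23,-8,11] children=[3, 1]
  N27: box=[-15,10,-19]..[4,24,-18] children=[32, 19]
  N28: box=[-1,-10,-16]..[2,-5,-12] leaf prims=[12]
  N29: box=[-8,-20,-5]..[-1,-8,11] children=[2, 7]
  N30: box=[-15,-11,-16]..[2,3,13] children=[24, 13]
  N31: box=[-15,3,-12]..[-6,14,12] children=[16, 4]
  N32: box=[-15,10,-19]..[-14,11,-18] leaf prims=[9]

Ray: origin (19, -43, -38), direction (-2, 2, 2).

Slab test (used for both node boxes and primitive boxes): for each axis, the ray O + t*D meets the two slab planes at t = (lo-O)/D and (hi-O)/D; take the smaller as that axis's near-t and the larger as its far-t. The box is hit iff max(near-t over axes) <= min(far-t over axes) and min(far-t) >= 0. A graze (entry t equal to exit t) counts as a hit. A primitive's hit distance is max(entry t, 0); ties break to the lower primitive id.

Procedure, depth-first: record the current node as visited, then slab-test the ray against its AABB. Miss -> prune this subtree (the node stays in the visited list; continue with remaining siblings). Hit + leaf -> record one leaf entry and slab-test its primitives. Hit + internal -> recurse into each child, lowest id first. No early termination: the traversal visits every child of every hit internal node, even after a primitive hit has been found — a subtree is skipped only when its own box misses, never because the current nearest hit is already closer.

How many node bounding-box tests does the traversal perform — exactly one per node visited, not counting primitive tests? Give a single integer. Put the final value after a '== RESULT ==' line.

Walk:
N0 x:[-2,18] y:[23/2,67/2] z:[19/2,51/2] -> hit [23/2,18], descend [6, 26]
  N6 x:[15/2,17] y:[16,67/2] z:[19/2,51/2] -> hit [16,17], descend [23, 30]
    N23 x:[15/2,17] y:[23,67/2] z:[19/2,25] -> miss, prune
    N30 x:[17/2,17] y:[16,23] z:[11,51/2] -> hit [16,17], descend [13, 24]
      N13 x:[19/2,25/2] y:[43/2,23] z:[41/2,51/2] -> miss, prune
      N24 x:[17/2,17] y:[16,19] z:[11,17] -> hit [16,17], descend [20, 28]
        N20 x:[14,17] y:[16,19] z:[16,17] -> hit [16,17] leaf, test {P13@t=16}
        N28 x:[17/2,10] y:[33/2,19] z:[11,13] -> miss, prune
  N26 x:[-2,18] y:[23/2,35/2] z:[19/2,49/2] -> hit [23/2,35/2], descend [1, 3]
    N1 x:[-2,21/2] y:[12,16] z:[19/2,45/2] -> miss, prune
    N3 x:[10,18] y:[23/2,35/2] z:[33/2,49/2] -> hit [33/2,35/2], descend [17, 29]
      N17 x:[14,18] y:[27/2,35/2] z:[37/2,21] -> miss, prune
      N29 x:[10,27/2] y:[23/2,35/2] z:[33/2,49/2] -> miss, prune

order=[0, 6, 23, 30, 13, 24, 20, 28, 26, 1, 3, 17, 29]  |boxes|=13  |leaves|=1  hit=P13

== RESULT ==
13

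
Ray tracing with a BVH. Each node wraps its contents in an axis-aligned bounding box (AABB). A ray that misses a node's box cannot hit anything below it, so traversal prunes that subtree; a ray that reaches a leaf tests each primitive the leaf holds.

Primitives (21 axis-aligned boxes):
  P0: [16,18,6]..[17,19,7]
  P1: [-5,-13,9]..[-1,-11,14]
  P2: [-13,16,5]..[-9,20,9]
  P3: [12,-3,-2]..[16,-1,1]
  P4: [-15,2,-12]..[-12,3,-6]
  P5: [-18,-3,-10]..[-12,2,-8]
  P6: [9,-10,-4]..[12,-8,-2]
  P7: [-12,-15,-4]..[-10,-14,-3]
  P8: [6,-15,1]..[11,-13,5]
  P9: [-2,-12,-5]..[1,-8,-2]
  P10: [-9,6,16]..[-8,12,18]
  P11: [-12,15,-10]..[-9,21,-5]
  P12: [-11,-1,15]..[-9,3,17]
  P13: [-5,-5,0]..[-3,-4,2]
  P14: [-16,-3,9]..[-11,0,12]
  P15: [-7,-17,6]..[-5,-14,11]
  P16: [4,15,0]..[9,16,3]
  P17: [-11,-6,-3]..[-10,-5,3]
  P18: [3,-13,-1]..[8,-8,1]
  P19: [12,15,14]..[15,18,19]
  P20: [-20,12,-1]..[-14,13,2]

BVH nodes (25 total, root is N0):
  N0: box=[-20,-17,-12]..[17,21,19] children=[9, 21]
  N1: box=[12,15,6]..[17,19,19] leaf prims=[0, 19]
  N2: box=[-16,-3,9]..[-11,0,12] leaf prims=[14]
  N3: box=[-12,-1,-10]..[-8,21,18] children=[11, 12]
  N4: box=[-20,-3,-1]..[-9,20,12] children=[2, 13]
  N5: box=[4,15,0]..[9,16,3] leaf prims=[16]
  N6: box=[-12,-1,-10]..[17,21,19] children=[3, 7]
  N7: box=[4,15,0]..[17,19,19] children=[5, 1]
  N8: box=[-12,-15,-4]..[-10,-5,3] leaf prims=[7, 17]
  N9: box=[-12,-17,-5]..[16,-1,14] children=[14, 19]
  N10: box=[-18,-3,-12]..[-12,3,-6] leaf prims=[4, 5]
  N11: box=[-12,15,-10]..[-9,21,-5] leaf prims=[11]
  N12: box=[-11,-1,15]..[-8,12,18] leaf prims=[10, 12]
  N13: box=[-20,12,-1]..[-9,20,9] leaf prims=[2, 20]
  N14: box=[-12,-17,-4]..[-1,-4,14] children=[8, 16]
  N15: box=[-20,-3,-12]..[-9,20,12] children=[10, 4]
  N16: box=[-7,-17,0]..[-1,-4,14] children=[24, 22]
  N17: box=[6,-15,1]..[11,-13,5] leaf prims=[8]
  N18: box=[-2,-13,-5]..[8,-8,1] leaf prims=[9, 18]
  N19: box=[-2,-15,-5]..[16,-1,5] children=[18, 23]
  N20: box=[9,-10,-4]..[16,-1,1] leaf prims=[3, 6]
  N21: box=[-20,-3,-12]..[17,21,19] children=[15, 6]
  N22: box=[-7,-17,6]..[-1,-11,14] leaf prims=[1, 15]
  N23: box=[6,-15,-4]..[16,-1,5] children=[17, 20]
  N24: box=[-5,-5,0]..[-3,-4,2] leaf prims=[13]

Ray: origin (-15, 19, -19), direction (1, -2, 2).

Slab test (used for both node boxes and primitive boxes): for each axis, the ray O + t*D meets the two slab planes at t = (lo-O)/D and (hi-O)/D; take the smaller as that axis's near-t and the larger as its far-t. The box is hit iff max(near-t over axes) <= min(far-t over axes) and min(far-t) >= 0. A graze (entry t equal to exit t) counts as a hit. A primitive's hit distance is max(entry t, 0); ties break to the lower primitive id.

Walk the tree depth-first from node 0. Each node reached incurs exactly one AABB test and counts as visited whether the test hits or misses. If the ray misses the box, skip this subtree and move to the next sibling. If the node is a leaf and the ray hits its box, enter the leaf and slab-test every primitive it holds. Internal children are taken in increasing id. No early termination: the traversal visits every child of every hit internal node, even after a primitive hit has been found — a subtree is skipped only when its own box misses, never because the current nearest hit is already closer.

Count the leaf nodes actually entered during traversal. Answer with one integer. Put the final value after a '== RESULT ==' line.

Trace the traversal:
N0 x:[-5,32] y:[-1,18] z:[7/2,19] -> hit [7/2,18], descend [9, 21]
  N9 x:[3,31] y:[10,18] z:[7,33/2] -> hit [10,33/2], descend [14, 19]
    N14 x:[3,14] y:[23/2,18] z:[15/2,33/2] -> hit [23/2,14], descend [8, 16]
      N8 x:[3,5] y:[12,17] z:[15/2,11] -> miss, prune
      N16 x:[8,14] y:[23/2,18] z:[19/2,33/2] -> hit [23/2,14], descend [22, 24]
        N22 x:[8,14] y:[15,18] z:[25/2,33/2] -> miss, prune
        N24 x:[10,12] y:[23/2,12] z:[19/2,21/2] -> miss, prune
    N19 x:[13,31] y:[10,17] z:[7,12] -> miss, prune
  N21 x:[-5,32] y:[-1,11] z:[7/2,19] -> hit [7/2,11], descend [6, 15]
    N6 x:[3,32] y:[-1,10] z:[9/2,19] -> hit [9/2,10], descend [3, 7]
      N3 x:[3,7] y:[-1,10] z:[9/2,37/2] -> hit [9/2,7], descend [11, 12]
        N11 x:[3,6] y:[-1,2] z:[9/2,7] -> miss, prune
        N12 x:[4,7] y:[7/2,10] z:[17,37/2] -> miss, prune
      N7 x:[19,32] y:[0,2] z:[19/2,19] -> miss, prune
    N15 x:[-5,6] y:[-1/2,11] z:[7/2,31/2] -> hit [7/2,6], descend [4, 10]
      N4 x:[-5,6] y:[-1/2,11] z:[9,31/2] -> miss, prune
      N10 x:[-3,3] y:[8,11] z:[7/2,13/2] -> miss, prune

Summary -> nodes [0, 9, 14, 8, 16, 22, 24, 19, 21, 6, 3, 11, 12, 7, 15, 4, 10]; box-tests=17; leaf-entries=0; first=miss

== RESULT ==
0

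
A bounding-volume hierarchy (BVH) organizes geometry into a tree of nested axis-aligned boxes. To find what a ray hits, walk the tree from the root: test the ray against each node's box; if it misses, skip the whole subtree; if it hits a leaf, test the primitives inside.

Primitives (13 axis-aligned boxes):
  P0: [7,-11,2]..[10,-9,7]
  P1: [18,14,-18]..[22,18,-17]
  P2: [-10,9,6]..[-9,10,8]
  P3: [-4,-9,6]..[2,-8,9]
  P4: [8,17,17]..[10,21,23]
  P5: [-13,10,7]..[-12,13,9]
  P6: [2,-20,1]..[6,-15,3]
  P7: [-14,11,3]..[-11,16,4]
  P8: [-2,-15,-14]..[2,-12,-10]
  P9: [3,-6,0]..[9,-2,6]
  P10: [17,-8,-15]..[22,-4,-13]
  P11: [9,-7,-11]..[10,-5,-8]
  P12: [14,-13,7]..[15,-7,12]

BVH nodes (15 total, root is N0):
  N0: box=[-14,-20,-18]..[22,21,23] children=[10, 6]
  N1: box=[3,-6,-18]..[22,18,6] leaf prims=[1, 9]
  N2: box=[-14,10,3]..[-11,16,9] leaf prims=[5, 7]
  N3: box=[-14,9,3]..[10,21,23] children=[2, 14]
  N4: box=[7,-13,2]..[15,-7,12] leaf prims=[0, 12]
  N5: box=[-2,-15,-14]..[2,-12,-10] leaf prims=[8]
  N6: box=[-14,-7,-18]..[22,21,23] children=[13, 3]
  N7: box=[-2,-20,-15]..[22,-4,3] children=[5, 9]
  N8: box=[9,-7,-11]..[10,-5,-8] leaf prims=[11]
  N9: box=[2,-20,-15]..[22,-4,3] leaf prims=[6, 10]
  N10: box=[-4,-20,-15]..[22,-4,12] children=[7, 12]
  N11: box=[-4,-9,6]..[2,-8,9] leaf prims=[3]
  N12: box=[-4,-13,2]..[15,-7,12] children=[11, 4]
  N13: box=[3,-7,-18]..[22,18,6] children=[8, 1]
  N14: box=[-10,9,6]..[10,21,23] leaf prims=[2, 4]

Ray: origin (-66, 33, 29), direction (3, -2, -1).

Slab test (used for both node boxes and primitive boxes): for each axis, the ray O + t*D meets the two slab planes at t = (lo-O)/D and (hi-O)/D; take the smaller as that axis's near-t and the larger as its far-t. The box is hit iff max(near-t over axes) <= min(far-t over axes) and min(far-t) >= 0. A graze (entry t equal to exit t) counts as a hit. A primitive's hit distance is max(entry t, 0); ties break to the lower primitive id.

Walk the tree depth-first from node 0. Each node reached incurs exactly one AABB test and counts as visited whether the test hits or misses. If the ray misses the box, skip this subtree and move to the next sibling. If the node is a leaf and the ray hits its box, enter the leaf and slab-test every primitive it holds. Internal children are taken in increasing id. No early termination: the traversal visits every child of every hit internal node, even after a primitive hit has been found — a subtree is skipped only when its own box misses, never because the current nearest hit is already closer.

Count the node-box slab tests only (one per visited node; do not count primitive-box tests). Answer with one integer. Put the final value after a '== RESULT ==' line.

Trace the traversal:
N0 x:[52/3,88/3] y:[6,53/2] z:[6,47] -> hit [52/3,53/2], descend [6, 10]
  N6 x:[52/3,88/3] y:[6,20] z:[6,47] -> hit [52/3,20], descend [3, 13]
    N3 x:[52/3,76/3] y:[6,12] z:[6,26] -> miss, prune
    N13 x:[23,88/3] y:[15/2,20] z:[23,47] -> miss, prune
  N10 x:[62/3,88/3] y:[37/2,53/2] z:[17,44] -> hit [62/3,53/2], descend [7, 12]
    N7 x:[64/3,88/3] y:[37/2,53/2] z:[26,44] -> hit [26,53/2], descend [5, 9]
      N5 x:[64/3,68/3] y:[45/2,24] z:[39,43] -> miss, prune
      N9 x:[68/3,88/3] y:[37/2,53/2] z:[26,44] -> hit [26,53/2] leaf, test {P6(miss), P10(miss)}
    N12 x:[62/3,27] y:[20,23] z:[17,27] -> hit [62/3,23], descend [4, 11]
      N4 x:[73/3,27] y:[20,23] z:[17,27] -> miss, prune
      N11 x:[62/3,68/3] y:[41/2,21] z:[20,23] -> hit [62/3,21] leaf, test {P3@t=62/3}

11 AABB tests over nodes [0, 6, 3, 13, 10, 7, 5, 9, 12, 4, 11]; 2 leaves entered; closest P3.

== RESULT ==
11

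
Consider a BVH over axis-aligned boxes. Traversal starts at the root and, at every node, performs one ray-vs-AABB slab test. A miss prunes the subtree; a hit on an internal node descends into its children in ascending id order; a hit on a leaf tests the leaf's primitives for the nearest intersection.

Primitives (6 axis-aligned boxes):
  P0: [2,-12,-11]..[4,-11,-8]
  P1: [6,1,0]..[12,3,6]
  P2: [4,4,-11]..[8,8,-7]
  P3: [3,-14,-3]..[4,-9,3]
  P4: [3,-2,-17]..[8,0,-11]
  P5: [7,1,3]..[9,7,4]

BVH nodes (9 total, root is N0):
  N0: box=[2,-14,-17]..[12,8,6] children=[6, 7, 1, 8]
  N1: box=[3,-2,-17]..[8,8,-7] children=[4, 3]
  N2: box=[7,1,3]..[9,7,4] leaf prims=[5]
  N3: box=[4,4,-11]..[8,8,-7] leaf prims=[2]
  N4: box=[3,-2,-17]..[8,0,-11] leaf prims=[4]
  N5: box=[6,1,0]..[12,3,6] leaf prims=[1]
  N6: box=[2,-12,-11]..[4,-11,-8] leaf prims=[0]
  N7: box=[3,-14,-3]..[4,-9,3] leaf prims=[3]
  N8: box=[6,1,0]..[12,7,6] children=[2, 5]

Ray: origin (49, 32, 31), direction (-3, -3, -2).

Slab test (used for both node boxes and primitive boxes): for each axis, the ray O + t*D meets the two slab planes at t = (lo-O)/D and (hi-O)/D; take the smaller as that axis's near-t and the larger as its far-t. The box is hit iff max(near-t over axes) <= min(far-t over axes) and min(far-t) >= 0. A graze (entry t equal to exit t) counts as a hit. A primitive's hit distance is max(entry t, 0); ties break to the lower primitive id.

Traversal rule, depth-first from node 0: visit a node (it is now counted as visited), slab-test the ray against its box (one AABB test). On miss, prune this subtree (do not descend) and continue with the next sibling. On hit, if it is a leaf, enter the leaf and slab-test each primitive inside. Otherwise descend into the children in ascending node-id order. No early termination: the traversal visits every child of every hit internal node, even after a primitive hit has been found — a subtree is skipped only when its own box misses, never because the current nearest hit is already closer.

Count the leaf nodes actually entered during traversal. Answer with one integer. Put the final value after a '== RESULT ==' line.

Trace the traversal:
N0 x:[37/3,47/3] y:[8,46/3] z:[25/2,24] -> hit [25/2,46/3], descend [1, 6, 7, 8]
  N1 x:[41/3,46/3] y:[8,34/3] z:[19,24] -> miss, prune
  N6 x:[15,47/3] y:[43/3,44/3] z:[39/2,21] -> miss, prune
  N7 x:[15,46/3] y:[41/3,46/3] z:[14,17] -> hit [15,46/3] leaf, test {P3@t=15}
  N8 x:[37/3,43/3] y:[25/3,31/3] z:[25/2,31/2] -> miss, prune

5 AABB tests over nodes [0, 1, 6, 7, 8]; 1 leaf entered; closest P3.

== RESULT ==
1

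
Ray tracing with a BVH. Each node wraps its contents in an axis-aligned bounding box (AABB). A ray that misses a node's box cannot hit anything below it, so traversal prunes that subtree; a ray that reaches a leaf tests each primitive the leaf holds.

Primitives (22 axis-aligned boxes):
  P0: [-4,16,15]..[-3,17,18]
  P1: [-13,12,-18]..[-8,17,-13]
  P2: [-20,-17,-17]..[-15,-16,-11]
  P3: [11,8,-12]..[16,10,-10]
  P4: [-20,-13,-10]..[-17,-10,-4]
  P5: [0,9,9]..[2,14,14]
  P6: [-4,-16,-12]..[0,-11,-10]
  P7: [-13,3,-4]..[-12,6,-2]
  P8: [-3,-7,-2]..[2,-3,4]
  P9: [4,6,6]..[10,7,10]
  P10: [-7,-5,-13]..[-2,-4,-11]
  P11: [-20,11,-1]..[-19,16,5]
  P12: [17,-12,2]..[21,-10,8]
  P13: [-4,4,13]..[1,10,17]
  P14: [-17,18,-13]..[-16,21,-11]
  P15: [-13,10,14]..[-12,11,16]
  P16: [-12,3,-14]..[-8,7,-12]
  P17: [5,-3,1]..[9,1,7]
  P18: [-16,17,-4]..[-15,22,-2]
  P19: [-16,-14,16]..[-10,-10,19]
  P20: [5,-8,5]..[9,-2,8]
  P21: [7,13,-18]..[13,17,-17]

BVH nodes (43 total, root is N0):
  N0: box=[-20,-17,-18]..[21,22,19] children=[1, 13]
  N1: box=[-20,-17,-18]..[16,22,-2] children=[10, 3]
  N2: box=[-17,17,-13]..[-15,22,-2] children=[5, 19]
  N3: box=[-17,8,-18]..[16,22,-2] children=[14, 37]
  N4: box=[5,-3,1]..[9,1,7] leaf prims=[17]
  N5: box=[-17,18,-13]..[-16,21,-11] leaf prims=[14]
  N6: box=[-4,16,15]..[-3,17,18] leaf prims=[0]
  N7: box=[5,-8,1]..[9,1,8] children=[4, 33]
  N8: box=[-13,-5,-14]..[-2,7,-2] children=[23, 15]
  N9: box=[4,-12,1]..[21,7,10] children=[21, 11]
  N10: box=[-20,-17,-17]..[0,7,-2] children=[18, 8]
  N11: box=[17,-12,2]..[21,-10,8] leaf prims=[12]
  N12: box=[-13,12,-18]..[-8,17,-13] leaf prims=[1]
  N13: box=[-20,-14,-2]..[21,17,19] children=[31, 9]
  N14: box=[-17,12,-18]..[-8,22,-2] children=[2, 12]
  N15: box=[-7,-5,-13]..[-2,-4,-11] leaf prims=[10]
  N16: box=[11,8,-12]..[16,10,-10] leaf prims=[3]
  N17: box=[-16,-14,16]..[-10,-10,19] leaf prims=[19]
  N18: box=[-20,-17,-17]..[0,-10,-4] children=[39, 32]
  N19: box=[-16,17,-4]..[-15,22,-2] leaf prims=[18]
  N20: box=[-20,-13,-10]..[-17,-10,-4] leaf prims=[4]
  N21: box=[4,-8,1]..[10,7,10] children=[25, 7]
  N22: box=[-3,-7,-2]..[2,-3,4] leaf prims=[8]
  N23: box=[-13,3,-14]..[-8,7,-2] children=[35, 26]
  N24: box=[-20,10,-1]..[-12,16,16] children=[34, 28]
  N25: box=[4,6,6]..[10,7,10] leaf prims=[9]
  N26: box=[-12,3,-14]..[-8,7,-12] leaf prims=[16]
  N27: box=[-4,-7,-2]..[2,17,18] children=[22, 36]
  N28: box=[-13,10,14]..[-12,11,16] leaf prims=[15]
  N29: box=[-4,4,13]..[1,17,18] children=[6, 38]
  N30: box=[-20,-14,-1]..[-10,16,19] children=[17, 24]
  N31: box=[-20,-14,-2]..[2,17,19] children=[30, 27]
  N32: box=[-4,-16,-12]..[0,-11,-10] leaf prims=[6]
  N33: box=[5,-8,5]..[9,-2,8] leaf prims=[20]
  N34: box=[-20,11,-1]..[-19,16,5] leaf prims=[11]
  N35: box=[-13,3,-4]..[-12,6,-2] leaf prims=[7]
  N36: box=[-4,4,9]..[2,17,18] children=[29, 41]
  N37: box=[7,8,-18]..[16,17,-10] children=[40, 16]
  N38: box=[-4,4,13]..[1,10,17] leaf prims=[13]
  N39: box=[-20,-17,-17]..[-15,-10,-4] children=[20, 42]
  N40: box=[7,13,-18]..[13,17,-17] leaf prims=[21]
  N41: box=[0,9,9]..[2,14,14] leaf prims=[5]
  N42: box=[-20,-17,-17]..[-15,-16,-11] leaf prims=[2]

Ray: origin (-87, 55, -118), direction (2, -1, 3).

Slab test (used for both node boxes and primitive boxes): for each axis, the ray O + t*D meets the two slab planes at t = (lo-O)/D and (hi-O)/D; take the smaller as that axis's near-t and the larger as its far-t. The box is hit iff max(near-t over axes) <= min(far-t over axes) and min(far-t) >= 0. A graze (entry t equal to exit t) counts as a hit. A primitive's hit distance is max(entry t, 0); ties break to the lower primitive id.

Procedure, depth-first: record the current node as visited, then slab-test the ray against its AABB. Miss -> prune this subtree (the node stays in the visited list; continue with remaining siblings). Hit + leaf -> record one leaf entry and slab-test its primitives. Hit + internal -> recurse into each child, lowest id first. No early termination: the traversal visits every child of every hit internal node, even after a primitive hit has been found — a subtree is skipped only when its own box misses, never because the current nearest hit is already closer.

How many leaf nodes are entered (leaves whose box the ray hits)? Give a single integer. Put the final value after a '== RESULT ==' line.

Trace the traversal:
N0 x:[67/2,54] y:[33,72] z:[100/3,137/3] -> hit [67/2,137/3], descend [1, 13]
  N1 x:[67/2,103/2] y:[33,72] z:[100/3,116/3] -> hit [67/2,116/3], descend [3, 10]
    N3 x:[35,103/2] y:[33,47] z:[100/3,116/3] -> hit [35,116/3], descend [14, 37]
      N14 x:[35,79/2] y:[33,43] z:[100/3,116/3] -> hit [35,116/3], descend [2, 12]
        N2 x:[35,36] y:[33,38] z:[35,116/3] -> hit [35,36], descend [5, 19]
          N5 x:[35,71/2] y:[34,37] z:[35,107/3] -> hit [35,71/2] leaf, test {P14@t=35}
          N19 x:[71/2,36] y:[33,38] z:[38,116/3] -> miss, prune
        N12 x:[37,79/2] y:[38,43] z:[100/3,35] -> miss, prune
      N37 x:[47,103/2] y:[38,47] z:[100/3,36] -> miss, prune
    N10 x:[67/2,87/2] y:[48,72] z:[101/3,116/3] -> miss, prune
  N13 x:[67/2,54] y:[38,69] z:[116/3,137/3] -> hit [116/3,137/3], descend [9, 31]
    N9 x:[91/2,54] y:[48,67] z:[119/3,128/3] -> miss, prune
    N31 x:[67/2,89/2] y:[38,69] z:[116/3,137/3] -> hit [116/3,89/2], descend [27, 30]
      N27 x:[83/2,89/2] y:[38,62] z:[116/3,136/3] -> hit [83/2,89/2], descend [22, 36]
        N22 x:[42,89/2] y:[58,62] z:[116/3,122/3] -> miss, prune
        N36 x:[83/2,89/2] y:[38,51] z:[127/3,136/3] -> hit [127/3,89/2], descend [29, 41]
          N29 x:[83/2,44] y:[38,51] z:[131/3,136/3] -> hit [131/3,44], descend [6, 38]
            N6 x:[83/2,42] y:[38,39] z:[133/3,136/3] -> miss, prune
            N38 x:[83/2,44] y:[45,51] z:[131/3,45] -> miss, prune
          N41 x:[87/2,89/2] y:[41,46] z:[127/3,44] -> hit [87/2,44] leaf, test {P5@t=87/2}
      N30 x:[67/2,77/2] y:[39,69] z:[39,137/3] -> miss, prune

Visited [0, 1, 3, 14, 2, 5, 19, 12, 37, 10, 13, 9, 31, 27, 22, 36, 29, 6, 38, 41, 30]. Tests: 21 box, 2 leaf. Nearest: P14.

== RESULT ==
2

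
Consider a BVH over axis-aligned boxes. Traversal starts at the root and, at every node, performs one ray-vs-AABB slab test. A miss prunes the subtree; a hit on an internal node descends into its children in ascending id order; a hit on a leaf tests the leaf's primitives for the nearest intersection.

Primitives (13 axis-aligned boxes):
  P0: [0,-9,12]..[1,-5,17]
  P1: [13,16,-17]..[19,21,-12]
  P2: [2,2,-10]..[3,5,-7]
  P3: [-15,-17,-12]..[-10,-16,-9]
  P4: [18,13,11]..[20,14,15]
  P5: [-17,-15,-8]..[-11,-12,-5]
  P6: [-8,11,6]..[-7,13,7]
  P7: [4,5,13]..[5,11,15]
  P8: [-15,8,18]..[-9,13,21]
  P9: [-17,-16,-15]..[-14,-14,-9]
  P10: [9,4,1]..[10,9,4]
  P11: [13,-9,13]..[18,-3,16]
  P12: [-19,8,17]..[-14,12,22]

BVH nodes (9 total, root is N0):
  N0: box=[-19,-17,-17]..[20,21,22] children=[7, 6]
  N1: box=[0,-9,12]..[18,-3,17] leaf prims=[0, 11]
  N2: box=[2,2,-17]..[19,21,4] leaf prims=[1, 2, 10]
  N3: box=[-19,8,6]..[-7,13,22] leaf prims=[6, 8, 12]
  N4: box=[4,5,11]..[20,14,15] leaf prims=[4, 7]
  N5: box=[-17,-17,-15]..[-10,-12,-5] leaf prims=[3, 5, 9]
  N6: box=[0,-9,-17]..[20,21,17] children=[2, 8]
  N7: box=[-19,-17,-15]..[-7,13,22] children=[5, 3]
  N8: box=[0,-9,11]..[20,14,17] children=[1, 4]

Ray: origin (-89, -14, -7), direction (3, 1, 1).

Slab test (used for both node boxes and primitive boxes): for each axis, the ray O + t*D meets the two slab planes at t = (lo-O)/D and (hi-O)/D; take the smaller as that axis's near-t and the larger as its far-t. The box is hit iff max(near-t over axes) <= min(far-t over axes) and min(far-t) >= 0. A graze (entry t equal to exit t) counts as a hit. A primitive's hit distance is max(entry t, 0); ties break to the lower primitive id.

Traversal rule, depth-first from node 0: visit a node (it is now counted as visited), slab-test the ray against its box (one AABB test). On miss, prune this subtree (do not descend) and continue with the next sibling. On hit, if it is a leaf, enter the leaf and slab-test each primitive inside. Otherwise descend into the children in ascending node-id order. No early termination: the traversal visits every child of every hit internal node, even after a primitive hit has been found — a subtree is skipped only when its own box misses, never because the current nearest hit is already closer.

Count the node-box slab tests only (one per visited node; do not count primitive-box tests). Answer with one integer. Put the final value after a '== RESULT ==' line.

Trace the traversal:
N0 x:[70/3,109/3] y:[-3,35] z:[-10,29] -> hit [70/3,29], descend [6, 7]
  N6 x:[89/3,109/3] y:[5,35] z:[-10,24] -> miss, prune
  N7 x:[70/3,82/3] y:[-3,27] z:[-8,29] -> hit [70/3,27], descend [3, 5]
    N3 x:[70/3,82/3] y:[22,27] z:[13,29] -> hit [70/3,27] leaf, test {P6(miss), P8@t=25, P12@t=24}
    N5 x:[24,79/3] y:[-3,2] z:[-8,2] -> miss, prune

Visited [0, 6, 7, 3, 5]. Tests: 5 box, 1 leaf. Nearest: P12.

== RESULT ==
5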